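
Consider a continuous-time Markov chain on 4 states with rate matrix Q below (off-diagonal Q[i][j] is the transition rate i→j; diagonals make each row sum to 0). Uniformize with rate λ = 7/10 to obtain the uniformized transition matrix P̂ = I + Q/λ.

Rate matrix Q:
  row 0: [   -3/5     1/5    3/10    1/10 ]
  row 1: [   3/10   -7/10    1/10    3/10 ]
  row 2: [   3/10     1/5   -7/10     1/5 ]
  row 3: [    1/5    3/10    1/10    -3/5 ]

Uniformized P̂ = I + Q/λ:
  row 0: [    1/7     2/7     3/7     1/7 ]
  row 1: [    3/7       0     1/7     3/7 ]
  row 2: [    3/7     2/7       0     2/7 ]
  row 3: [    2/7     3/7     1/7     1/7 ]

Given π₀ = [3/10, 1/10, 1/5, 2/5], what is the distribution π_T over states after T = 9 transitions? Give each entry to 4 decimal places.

π = [0.3063, 0.2493, 0.2016, 0.2428]

t=0: π = [0.3000, 0.1000, 0.2000, 0.4000]
t=1: π = [0.2857, 0.3143, 0.2000, 0.2000]
t=2: π = [0.3184, 0.2245, 0.1959, 0.2612]
t=3: π = [0.3003, 0.2589, 0.2058, 0.2350]
t=4: π = [0.3092, 0.2453, 0.1993, 0.2462]
t=5: π = [0.3051, 0.2508, 0.2027, 0.2414]
t=6: π = [0.3069, 0.2485, 0.2011, 0.2435]
t=7: π = [0.3061, 0.2495, 0.2018, 0.2426]
t=8: π = [0.3065, 0.2491, 0.2015, 0.2430]
t=9: π = [0.3063, 0.2493, 0.2016, 0.2428]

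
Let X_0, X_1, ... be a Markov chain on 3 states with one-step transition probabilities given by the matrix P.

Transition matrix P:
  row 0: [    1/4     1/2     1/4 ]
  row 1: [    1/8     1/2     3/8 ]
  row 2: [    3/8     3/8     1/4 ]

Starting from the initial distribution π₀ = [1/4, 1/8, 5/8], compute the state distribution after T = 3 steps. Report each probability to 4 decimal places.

π = [0.2295, 0.4622, 0.3083]

t=0: π = [0.2500, 0.1250, 0.6250]
t=1: π = [0.3125, 0.4219, 0.2656]
t=2: π = [0.2305, 0.4668, 0.3027]
t=3: π = [0.2295, 0.4622, 0.3083]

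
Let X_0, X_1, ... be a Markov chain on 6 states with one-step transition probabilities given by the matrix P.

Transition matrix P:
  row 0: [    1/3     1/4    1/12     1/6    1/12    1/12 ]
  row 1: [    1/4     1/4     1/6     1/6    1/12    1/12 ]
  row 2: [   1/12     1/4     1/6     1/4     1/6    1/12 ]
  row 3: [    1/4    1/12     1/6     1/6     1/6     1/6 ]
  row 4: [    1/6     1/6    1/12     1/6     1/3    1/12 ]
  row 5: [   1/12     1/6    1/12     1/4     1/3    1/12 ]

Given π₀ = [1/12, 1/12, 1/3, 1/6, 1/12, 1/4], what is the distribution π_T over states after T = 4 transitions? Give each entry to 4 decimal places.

t=0: π = [0.0833, 0.0833, 0.3333, 0.1667, 0.0833, 0.2500]
t=1: π = [0.1528, 0.1944, 0.1319, 0.2153, 0.2083, 0.0972]
t=2: π = [0.2072, 0.1887, 0.1285, 0.1858, 0.1887, 0.1013]
t=3: π = [0.2133, 0.1949, 0.1252, 0.1858, 0.1820, 0.0988]
t=4: π = [0.2153, 0.1956, 0.1255, 0.1853, 0.1795, 0.0988]

π = [0.2153, 0.1956, 0.1255, 0.1853, 0.1795, 0.0988]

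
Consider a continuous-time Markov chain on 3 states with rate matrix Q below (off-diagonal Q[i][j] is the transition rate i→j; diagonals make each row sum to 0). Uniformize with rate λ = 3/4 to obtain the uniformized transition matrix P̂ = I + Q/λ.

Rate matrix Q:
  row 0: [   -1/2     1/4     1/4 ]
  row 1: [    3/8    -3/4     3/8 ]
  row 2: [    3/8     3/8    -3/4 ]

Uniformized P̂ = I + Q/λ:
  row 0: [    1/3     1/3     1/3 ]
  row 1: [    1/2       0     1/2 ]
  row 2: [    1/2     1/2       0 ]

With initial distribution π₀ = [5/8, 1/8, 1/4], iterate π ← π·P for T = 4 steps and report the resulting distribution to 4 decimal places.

π = [0.4287, 0.2817, 0.2895]

t=0: π = [0.6250, 0.1250, 0.2500]
t=1: π = [0.3958, 0.3333, 0.2708]
t=2: π = [0.4340, 0.2674, 0.2986]
t=3: π = [0.4277, 0.2940, 0.2784]
t=4: π = [0.4287, 0.2817, 0.2895]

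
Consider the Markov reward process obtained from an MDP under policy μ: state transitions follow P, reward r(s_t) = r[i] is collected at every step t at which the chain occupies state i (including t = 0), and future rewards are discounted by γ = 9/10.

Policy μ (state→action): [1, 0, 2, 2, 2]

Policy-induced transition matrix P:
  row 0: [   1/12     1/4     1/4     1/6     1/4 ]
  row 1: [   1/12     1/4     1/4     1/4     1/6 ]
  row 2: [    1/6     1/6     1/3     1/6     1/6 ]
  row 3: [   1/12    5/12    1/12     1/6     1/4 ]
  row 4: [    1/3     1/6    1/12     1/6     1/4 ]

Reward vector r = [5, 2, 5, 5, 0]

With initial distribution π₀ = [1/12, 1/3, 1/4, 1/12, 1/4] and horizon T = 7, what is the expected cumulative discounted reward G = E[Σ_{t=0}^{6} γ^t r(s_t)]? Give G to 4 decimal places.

G = 16.3410

t=0: π = [0.0833, 0.3333, 0.2500, 0.0833, 0.2500], E[r] = 2.7500, γ^t·E[r] = 2.750000, running G = 2.750000
t=1: π = [0.1667, 0.2222, 0.2153, 0.1944, 0.2014], E[r] = 3.3264, γ^t·E[r] = 2.993750, running G = 5.743750
t=2: π = [0.1516, 0.2477, 0.2020, 0.1852, 0.2135], E[r] = 3.1892, γ^t·E[r] = 2.583281, running G = 8.327031
t=3: π = [0.1535, 0.2462, 0.2004, 0.1873, 0.2125], E[r] = 3.1986, γ^t·E[r] = 2.331809, running G = 10.658840
t=4: π = [0.1532, 0.2468, 0.2001, 0.1872, 0.2128], E[r] = 3.1957, γ^t·E[r] = 2.096674, running G = 12.755514
t=5: π = [0.1532, 0.2468, 0.2000, 0.1872, 0.2128], E[r] = 3.1958, γ^t·E[r] = 1.887095, running G = 14.642609
t=6: π = [0.1532, 0.2468, 0.2000, 0.1872, 0.2128], E[r] = 3.1957, γ^t·E[r] = 1.698350, running G = 16.340958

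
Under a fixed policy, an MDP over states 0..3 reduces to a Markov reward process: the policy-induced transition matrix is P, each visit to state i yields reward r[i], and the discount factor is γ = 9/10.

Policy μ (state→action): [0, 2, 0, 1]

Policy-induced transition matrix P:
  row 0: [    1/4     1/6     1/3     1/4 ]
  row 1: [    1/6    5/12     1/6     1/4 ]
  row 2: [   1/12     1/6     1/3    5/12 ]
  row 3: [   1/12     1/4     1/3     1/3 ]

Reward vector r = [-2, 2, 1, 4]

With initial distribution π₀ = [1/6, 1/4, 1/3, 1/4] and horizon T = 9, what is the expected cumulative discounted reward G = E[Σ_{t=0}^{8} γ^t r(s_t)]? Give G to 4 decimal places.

G = 10.9980

t=0: π = [0.1667, 0.2500, 0.3333, 0.2500], E[r] = 1.5000, γ^t·E[r] = 1.500000, running G = 1.500000
t=1: π = [0.1319, 0.2500, 0.2917, 0.3264], E[r] = 1.8333, γ^t·E[r] = 1.650000, running G = 3.150000
t=2: π = [0.1262, 0.2564, 0.2917, 0.3258], E[r] = 1.8553, γ^t·E[r] = 1.502813, running G = 4.652813
t=3: π = [0.1257, 0.2579, 0.2906, 0.3258], E[r] = 1.8580, γ^t·E[r] = 1.354500, running G = 6.007313
t=4: π = [0.1258, 0.2583, 0.2903, 0.3256], E[r] = 1.8577, γ^t·E[r] = 1.218834, running G = 7.226146
t=5: π = [0.1258, 0.2584, 0.2903, 0.3255], E[r] = 1.8575, γ^t·E[r] = 1.096822, running G = 8.322969
t=6: π = [0.1258, 0.2584, 0.2903, 0.3255], E[r] = 1.8574, γ^t·E[r] = 0.987102, running G = 9.310070
t=7: π = [0.1258, 0.2584, 0.2903, 0.3255], E[r] = 1.8574, γ^t·E[r] = 0.888383, running G = 10.198453
t=8: π = [0.1258, 0.2584, 0.2903, 0.3255], E[r] = 1.8574, γ^t·E[r] = 0.799543, running G = 10.997996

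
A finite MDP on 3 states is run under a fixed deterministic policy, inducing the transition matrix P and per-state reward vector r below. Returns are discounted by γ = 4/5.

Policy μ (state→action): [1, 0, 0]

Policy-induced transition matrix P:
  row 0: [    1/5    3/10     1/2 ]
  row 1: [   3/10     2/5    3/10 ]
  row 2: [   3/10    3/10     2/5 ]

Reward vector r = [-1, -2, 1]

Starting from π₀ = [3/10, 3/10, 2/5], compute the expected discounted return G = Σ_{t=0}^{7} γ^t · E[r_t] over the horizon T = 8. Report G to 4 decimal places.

t=0: π = [0.3000, 0.3000, 0.4000], E[r] = -0.5000, γ^t·E[r] = -0.500000, running G = -0.500000
t=1: π = [0.2700, 0.3300, 0.4000], E[r] = -0.5300, γ^t·E[r] = -0.424000, running G = -0.924000
t=2: π = [0.2730, 0.3330, 0.3940], E[r] = -0.5450, γ^t·E[r] = -0.348800, running G = -1.272800
t=3: π = [0.2727, 0.3333, 0.3940], E[r] = -0.5453, γ^t·E[r] = -0.279194, running G = -1.551994
t=4: π = [0.2727, 0.3333, 0.3939], E[r] = -0.5455, γ^t·E[r] = -0.223416, running G = -1.775410
t=5: π = [0.2727, 0.3333, 0.3939], E[r] = -0.5455, γ^t·E[r] = -0.178734, running G = -1.954144
t=6: π = [0.2727, 0.3333, 0.3939], E[r] = -0.5455, γ^t·E[r] = -0.142988, running G = -2.097132
t=7: π = [0.2727, 0.3333, 0.3939], E[r] = -0.5455, γ^t·E[r] = -0.114390, running G = -2.211522

G = -2.2115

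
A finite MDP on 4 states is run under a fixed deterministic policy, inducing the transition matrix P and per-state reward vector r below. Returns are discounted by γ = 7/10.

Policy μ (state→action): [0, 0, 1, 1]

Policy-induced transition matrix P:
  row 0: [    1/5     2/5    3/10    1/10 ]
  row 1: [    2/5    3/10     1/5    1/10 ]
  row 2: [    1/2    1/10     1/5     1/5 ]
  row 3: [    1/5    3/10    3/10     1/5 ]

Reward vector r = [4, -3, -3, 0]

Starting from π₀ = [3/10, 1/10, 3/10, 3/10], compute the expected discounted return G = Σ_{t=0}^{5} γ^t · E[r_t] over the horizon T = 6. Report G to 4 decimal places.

t=0: π = [0.3000, 0.1000, 0.3000, 0.3000], E[r] = 0.0000, γ^t·E[r] = 0.000000, running G = 0.000000
t=1: π = [0.3100, 0.2700, 0.2600, 0.1600], E[r] = -0.3500, γ^t·E[r] = -0.245000, running G = -0.245000
t=2: π = [0.3320, 0.2790, 0.2470, 0.1420], E[r] = -0.2500, γ^t·E[r] = -0.122500, running G = -0.367500
t=3: π = [0.3299, 0.2838, 0.2474, 0.1389], E[r] = -0.2740, γ^t·E[r] = -0.093982, running G = -0.461482
t=4: π = [0.3310, 0.2835, 0.2469, 0.1386], E[r] = -0.2673, γ^t·E[r] = -0.064167, running G = -0.525649
t=5: π = [0.3308, 0.2837, 0.2470, 0.1386], E[r] = -0.2690, γ^t·E[r] = -0.045208, running G = -0.570857

G = -0.5709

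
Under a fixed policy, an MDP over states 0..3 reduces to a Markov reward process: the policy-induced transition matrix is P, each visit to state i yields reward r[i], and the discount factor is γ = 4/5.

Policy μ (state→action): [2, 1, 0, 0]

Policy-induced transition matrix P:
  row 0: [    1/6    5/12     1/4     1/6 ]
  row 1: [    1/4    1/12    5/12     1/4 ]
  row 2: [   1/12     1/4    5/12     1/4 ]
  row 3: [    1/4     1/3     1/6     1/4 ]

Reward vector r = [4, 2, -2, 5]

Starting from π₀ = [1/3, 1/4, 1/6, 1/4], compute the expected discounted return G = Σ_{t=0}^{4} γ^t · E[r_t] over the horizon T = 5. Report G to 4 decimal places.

t=0: π = [0.3333, 0.2500, 0.1667, 0.2500], E[r] = 2.7500, γ^t·E[r] = 2.750000, running G = 2.750000
t=1: π = [0.1944, 0.2847, 0.2986, 0.2222], E[r] = 1.8611, γ^t·E[r] = 1.488889, running G = 4.238889
t=2: π = [0.1840, 0.2535, 0.3287, 0.2338], E[r] = 1.7546, γ^t·E[r] = 1.122963, running G = 5.361852
t=3: π = [0.1799, 0.2579, 0.3275, 0.2347], E[r] = 1.7536, γ^t·E[r] = 0.897827, running G = 6.259679
t=4: π = [0.1804, 0.2566, 0.3280, 0.2350], E[r] = 1.7538, γ^t·E[r] = 0.718351, running G = 6.978030

G = 6.9780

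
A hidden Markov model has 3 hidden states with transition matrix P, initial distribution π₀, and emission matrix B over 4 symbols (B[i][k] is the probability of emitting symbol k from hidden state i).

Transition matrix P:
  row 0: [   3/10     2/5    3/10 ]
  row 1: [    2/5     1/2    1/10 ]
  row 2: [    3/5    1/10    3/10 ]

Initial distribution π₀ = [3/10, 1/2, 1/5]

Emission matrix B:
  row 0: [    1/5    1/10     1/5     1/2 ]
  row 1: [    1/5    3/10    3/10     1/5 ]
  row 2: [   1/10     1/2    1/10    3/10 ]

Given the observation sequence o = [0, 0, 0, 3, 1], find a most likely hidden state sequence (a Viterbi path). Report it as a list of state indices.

t=0: δ = [6.000e-02, 1.000e-01, 2.000e-02]  (obs o_0=0)
t=1: δ = [8.000e-03, 1.000e-02, 1.800e-03]  ψ = [1, 1, 0]  (obs o_1=0)
t=2: δ = [8.000e-04, 1.000e-03, 2.400e-04]  ψ = [1, 1, 0]  (obs o_2=0)
t=3: δ = [2.000e-04, 1.000e-04, 7.200e-05]  ψ = [1, 1, 0]  (obs o_3=3)
t=4: δ = [6.000e-06, 2.400e-05, 3.000e-05]  ψ = [0, 0, 0]  (obs o_4=1)
backtrack: best end state = 2; path = [1, 1, 1, 0, 2]

path = [1, 1, 1, 0, 2]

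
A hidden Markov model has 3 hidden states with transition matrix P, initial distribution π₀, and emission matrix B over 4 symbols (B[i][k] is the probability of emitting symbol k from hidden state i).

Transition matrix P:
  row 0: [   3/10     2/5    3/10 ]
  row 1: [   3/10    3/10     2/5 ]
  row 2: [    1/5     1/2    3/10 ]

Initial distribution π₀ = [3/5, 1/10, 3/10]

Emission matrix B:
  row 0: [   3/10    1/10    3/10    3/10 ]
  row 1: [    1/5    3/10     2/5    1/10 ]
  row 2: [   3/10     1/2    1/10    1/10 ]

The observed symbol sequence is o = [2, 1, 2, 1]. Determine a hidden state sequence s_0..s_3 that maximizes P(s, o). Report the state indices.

path = [0, 2, 1, 2]

t=0: δ = [1.800e-01, 4.000e-02, 3.000e-02]  (obs o_0=2)
t=1: δ = [5.400e-03, 2.160e-02, 2.700e-02]  ψ = [0, 0, 0]  (obs o_1=1)
t=2: δ = [1.944e-03, 5.400e-03, 8.640e-04]  ψ = [1, 2, 1]  (obs o_2=2)
t=3: δ = [1.620e-04, 4.860e-04, 1.080e-03]  ψ = [1, 1, 1]  (obs o_3=1)
backtrack: best end state = 2; path = [0, 2, 1, 2]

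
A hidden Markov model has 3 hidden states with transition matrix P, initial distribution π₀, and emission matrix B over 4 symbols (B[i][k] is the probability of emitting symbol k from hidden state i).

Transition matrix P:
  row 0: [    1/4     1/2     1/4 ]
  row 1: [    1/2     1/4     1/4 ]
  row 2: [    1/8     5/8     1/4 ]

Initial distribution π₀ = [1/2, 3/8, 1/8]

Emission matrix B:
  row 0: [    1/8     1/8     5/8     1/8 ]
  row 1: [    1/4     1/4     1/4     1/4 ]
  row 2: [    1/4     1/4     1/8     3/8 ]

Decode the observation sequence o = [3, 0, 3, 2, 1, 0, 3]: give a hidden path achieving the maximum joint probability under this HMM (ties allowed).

path = [1, 2, 1, 0, 1, 2, 1]

t=0: δ = [6.250e-02, 9.375e-02, 4.688e-02]  (obs o_0=3)
t=1: δ = [5.859e-03, 7.812e-03, 5.859e-03]  ψ = [1, 0, 1]  (obs o_1=0)
t=2: δ = [4.883e-04, 9.155e-04, 7.324e-04]  ψ = [1, 2, 1]  (obs o_2=3)
t=3: δ = [2.861e-04, 1.144e-04, 2.861e-05]  ψ = [1, 2, 1]  (obs o_3=2)
t=4: δ = [8.941e-06, 3.576e-05, 1.788e-05]  ψ = [0, 0, 0]  (obs o_4=1)
t=5: δ = [2.235e-06, 2.794e-06, 2.235e-06]  ψ = [1, 2, 1]  (obs o_5=0)
t=6: δ = [1.746e-07, 3.492e-07, 2.619e-07]  ψ = [1, 2, 1]  (obs o_6=3)
backtrack: best end state = 1; path = [1, 2, 1, 0, 1, 2, 1]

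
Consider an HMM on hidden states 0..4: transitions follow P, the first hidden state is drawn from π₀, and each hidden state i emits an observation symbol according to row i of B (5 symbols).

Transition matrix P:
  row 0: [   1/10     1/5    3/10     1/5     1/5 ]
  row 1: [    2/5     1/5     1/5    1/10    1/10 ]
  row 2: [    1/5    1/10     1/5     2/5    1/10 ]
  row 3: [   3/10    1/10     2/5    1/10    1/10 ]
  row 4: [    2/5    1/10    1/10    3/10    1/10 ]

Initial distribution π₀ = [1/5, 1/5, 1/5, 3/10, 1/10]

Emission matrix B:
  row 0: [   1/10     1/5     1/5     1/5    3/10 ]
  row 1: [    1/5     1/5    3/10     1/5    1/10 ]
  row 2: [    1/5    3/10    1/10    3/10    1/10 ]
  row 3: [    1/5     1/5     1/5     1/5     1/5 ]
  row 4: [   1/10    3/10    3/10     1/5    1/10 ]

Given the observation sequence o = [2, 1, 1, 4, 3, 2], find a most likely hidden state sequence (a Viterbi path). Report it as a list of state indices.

path = [3, 2, 3, 0, 2, 3]

t=0: δ = [4.000e-02, 6.000e-02, 2.000e-02, 6.000e-02, 3.000e-02]  (obs o_0=2)
t=1: δ = [4.800e-03, 2.400e-03, 7.200e-03, 1.800e-03, 2.400e-03]  ψ = [1, 1, 3, 4, 0]  (obs o_1=1)
t=2: δ = [2.880e-04, 1.920e-04, 4.320e-04, 5.760e-04, 2.880e-04]  ψ = [2, 0, 0, 2, 0]  (obs o_2=1)
t=3: δ = [5.184e-05, 5.760e-06, 2.304e-05, 3.456e-05, 5.760e-06]  ψ = [3, 0, 3, 2, 0]  (obs o_3=4)
t=4: δ = [2.074e-06, 2.074e-06, 4.666e-06, 2.074e-06, 2.074e-06]  ψ = [3, 0, 0, 0, 0]  (obs o_4=3)
t=5: δ = [1.866e-07, 1.400e-07, 9.331e-08, 3.732e-07, 1.400e-07]  ψ = [2, 2, 2, 2, 2]  (obs o_5=2)
backtrack: best end state = 3; path = [3, 2, 3, 0, 2, 3]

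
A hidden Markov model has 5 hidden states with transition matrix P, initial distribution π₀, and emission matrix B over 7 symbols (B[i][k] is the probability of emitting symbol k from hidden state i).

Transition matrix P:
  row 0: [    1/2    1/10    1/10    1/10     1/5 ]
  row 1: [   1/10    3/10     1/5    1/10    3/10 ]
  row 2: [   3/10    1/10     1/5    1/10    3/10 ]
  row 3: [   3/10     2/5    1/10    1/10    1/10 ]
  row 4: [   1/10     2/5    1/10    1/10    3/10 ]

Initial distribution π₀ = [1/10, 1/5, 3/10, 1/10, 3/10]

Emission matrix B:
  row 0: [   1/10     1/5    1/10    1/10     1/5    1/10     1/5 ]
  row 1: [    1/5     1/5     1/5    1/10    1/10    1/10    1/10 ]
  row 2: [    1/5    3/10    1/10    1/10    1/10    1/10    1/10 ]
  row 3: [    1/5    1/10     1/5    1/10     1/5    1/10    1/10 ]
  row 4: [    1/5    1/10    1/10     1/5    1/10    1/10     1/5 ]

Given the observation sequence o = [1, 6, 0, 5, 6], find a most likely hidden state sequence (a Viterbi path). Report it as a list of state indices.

t=0: δ = [2.000e-02, 4.000e-02, 9.000e-02, 1.000e-02, 3.000e-02]  (obs o_0=1)
t=1: δ = [5.400e-03, 1.200e-03, 1.800e-03, 9.000e-04, 5.400e-03]  ψ = [2, 1, 2, 2, 2]  (obs o_1=6)
t=2: δ = [2.700e-04, 4.320e-04, 1.080e-04, 1.080e-04, 3.240e-04]  ψ = [0, 4, 0, 0, 4]  (obs o_2=0)
t=3: δ = [1.350e-05, 1.296e-05, 8.640e-06, 4.320e-06, 1.296e-05]  ψ = [0, 1, 1, 1, 1]  (obs o_3=5)
t=4: δ = [1.350e-06, 5.184e-07, 2.592e-07, 1.350e-07, 7.776e-07]  ψ = [0, 4, 1, 0, 1]  (obs o_4=6)
backtrack: best end state = 0; path = [2, 0, 0, 0, 0]

path = [2, 0, 0, 0, 0]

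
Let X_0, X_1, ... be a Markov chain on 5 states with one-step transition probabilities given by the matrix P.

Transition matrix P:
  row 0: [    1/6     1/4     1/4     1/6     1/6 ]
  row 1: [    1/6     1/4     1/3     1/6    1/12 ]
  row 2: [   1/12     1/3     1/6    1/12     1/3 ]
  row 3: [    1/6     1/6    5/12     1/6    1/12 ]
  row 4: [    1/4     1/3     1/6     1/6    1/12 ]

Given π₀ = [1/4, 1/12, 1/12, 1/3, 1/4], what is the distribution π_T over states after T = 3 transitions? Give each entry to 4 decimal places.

π = [0.1589, 0.2742, 0.2603, 0.1447, 0.1619]

t=0: π = [0.2500, 0.0833, 0.0833, 0.3333, 0.2500]
t=1: π = [0.1806, 0.2500, 0.2847, 0.1597, 0.1250]
t=2: π = [0.1534, 0.2708, 0.2633, 0.1429, 0.1696]
t=3: π = [0.1589, 0.2742, 0.2603, 0.1447, 0.1619]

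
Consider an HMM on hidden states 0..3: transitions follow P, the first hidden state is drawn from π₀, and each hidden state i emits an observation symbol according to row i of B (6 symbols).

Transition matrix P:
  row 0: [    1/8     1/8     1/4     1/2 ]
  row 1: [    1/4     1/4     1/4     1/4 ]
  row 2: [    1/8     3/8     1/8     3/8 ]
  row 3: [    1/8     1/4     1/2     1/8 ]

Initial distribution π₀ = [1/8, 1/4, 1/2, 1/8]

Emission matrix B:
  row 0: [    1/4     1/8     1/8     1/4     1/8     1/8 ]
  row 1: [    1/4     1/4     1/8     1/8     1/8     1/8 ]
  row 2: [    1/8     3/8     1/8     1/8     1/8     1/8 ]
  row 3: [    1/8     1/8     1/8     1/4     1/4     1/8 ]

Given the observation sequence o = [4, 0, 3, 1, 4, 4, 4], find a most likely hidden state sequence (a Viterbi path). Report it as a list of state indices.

t=0: δ = [1.562e-02, 3.125e-02, 6.250e-02, 3.125e-02]  (obs o_0=4)
t=1: δ = [1.953e-03, 5.859e-03, 1.953e-03, 2.930e-03]  ψ = [1, 2, 3, 2]  (obs o_1=0)
t=2: δ = [3.662e-04, 1.831e-04, 1.831e-04, 3.662e-04]  ψ = [1, 1, 1, 1]  (obs o_2=3)
t=3: δ = [5.722e-06, 2.289e-05, 6.866e-05, 2.289e-05]  ψ = [0, 3, 3, 0]  (obs o_3=1)
t=4: δ = [1.073e-06, 3.219e-06, 1.431e-06, 6.437e-06]  ψ = [2, 2, 3, 2]  (obs o_4=4)
t=5: δ = [1.006e-07, 2.012e-07, 4.023e-07, 2.012e-07]  ψ = [1, 3, 3, 1]  (obs o_5=4)
t=6: δ = [6.286e-09, 1.886e-08, 1.257e-08, 3.772e-08]  ψ = [1, 2, 3, 2]  (obs o_6=4)
backtrack: best end state = 3; path = [2, 1, 3, 2, 3, 2, 3]

path = [2, 1, 3, 2, 3, 2, 3]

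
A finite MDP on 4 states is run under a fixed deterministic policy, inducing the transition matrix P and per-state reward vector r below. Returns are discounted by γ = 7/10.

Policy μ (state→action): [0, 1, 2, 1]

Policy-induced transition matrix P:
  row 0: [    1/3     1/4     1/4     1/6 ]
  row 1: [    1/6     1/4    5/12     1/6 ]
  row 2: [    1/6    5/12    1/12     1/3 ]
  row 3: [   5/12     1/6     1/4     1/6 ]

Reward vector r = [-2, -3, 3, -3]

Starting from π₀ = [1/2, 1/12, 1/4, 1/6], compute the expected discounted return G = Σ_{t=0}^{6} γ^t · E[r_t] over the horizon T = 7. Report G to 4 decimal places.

G = -3.5990

t=0: π = [0.5000, 0.0833, 0.2500, 0.1667], E[r] = -1.0000, γ^t·E[r] = -1.000000, running G = -1.000000
t=1: π = [0.2917, 0.2778, 0.2222, 0.2083], E[r] = -1.3750, γ^t·E[r] = -0.962500, running G = -1.962500
t=2: π = [0.2674, 0.2697, 0.2593, 0.2037], E[r] = -1.1771, γ^t·E[r] = -0.576771, running G = -2.539271
t=3: π = [0.2622, 0.2762, 0.2517, 0.2099], E[r] = -1.2274, γ^t·E[r] = -0.421009, running G = -2.960280
t=4: π = [0.2628, 0.2745, 0.2541, 0.2086], E[r] = -1.2127, γ^t·E[r] = -0.291163, running G = -3.251442
t=5: π = [0.2626, 0.2750, 0.2534, 0.2090], E[r] = -1.2170, γ^t·E[r] = -0.204539, running G = -3.455982
t=6: π = [0.2627, 0.2748, 0.2536, 0.2089], E[r] = -1.2157, γ^t·E[r] = -0.143031, running G = -3.599013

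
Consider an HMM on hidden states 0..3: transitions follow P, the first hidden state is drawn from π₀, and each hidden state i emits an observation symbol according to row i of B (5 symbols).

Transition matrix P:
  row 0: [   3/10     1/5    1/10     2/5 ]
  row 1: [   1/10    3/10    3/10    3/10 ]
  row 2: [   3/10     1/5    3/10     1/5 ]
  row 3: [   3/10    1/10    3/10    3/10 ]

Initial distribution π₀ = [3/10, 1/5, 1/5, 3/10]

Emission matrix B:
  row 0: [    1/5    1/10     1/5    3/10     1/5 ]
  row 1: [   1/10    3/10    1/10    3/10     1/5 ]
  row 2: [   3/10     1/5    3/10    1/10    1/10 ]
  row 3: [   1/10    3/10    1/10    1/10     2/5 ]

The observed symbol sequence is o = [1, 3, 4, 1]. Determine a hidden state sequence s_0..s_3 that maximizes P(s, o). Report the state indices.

t=0: δ = [3.000e-02, 6.000e-02, 4.000e-02, 9.000e-02]  (obs o_0=1)
t=1: δ = [8.100e-03, 5.400e-03, 2.700e-03, 2.700e-03]  ψ = [3, 1, 3, 3]  (obs o_1=3)
t=2: δ = [4.860e-04, 3.240e-04, 1.620e-04, 1.296e-03]  ψ = [0, 0, 1, 0]  (obs o_2=4)
t=3: δ = [3.888e-05, 3.888e-05, 7.776e-05, 1.166e-04]  ψ = [3, 3, 3, 3]  (obs o_3=1)
backtrack: best end state = 3; path = [3, 0, 3, 3]

path = [3, 0, 3, 3]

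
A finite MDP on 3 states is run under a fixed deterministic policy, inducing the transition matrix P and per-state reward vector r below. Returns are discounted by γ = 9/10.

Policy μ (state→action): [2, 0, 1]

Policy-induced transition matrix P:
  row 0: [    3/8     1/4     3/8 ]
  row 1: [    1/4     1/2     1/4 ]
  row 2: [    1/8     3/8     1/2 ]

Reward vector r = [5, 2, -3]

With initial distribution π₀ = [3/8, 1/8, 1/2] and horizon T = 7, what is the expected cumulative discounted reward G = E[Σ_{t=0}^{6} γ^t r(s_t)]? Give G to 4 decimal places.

G = 3.8542

t=0: π = [0.3750, 0.1250, 0.5000], E[r] = 0.6250, γ^t·E[r] = 0.625000, running G = 0.625000
t=1: π = [0.2344, 0.3438, 0.4219], E[r] = 0.5938, γ^t·E[r] = 0.534375, running G = 1.159375
t=2: π = [0.2266, 0.3887, 0.3848], E[r] = 0.7559, γ^t·E[r] = 0.612246, running G = 1.771621
t=3: π = [0.2302, 0.3953, 0.3745], E[r] = 0.8181, γ^t·E[r] = 0.596406, running G = 2.368027
t=4: π = [0.2320, 0.3956, 0.3724], E[r] = 0.8339, γ^t·E[r] = 0.547097, running G = 2.915124
t=5: π = [0.2324, 0.3955, 0.3721], E[r] = 0.8368, γ^t·E[r] = 0.494151, running G = 3.409275
t=6: π = [0.2325, 0.3954, 0.3721], E[r] = 0.8372, γ^t·E[r] = 0.444939, running G = 3.854214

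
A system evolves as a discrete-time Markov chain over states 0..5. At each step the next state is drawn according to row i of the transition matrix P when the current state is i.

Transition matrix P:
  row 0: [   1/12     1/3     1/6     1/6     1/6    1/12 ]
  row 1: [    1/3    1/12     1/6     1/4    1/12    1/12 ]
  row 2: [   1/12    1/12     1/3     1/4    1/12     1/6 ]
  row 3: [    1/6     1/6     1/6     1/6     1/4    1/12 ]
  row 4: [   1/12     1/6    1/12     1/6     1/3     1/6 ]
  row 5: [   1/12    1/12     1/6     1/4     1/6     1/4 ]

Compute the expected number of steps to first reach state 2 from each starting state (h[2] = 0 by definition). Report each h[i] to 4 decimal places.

First-step conditioning: h[2] = 0; for i ≠ 2, h[i] = 1 + Σ_k P[i][k]·h[k].
  h[0] = 1 + 1/12·h[0] + 1/3·h[1] + 1/6·h[3] + 1/6·h[4] + 1/12·h[5]
  h[1] = 1 + 1/3·h[0] + 1/12·h[1] + 1/4·h[3] + 1/12·h[4] + 1/12·h[5]
  h[3] = 1 + 1/6·h[0] + 1/6·h[1] + 1/6·h[3] + 1/4·h[4] + 1/12·h[5]
  h[4] = 1 + 1/12·h[0] + 1/6·h[1] + 1/6·h[3] + 1/3·h[4] + 1/6·h[5]
  h[5] = 1 + 1/12·h[0] + 1/12·h[1] + 1/4·h[3] + 1/6·h[4] + 1/4·h[5]
Solving the 5×5 linear system over states ≠ 2 gives exactly h = [21516/3227, 21384/3227, 0, 21720/3227, 23700/3227, 21576/3227] (h[2] = 0 is the target).

h = [6.6675, 6.6266, 0.0000, 6.7307, 7.3443, 6.6861]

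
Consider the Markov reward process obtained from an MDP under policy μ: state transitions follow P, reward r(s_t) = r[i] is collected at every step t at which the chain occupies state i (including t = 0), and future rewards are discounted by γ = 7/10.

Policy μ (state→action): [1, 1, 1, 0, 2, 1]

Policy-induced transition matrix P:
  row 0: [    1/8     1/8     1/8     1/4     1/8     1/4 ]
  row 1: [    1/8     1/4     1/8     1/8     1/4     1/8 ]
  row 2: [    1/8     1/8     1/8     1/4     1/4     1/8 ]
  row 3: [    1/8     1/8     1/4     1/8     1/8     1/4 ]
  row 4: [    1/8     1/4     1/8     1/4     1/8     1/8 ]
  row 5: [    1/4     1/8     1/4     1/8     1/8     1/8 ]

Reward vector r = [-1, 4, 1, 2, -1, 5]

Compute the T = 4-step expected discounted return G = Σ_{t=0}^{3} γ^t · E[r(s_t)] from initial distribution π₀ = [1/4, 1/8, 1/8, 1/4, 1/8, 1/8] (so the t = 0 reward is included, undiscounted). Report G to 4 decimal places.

G = 4.0738

t=0: π = [0.2500, 0.1250, 0.1250, 0.2500, 0.1250, 0.1250], E[r] = 1.3750, γ^t·E[r] = 1.375000, running G = 1.375000
t=1: π = [0.1406, 0.1563, 0.1719, 0.1875, 0.1563, 0.1875], E[r] = 1.8125, γ^t·E[r] = 1.268750, running G = 2.643750
t=2: π = [0.1484, 0.1641, 0.1719, 0.1836, 0.1660, 0.1660], E[r] = 1.7109, γ^t·E[r] = 0.838359, running G = 3.482109
t=3: π = [0.1458, 0.1663, 0.1687, 0.1858, 0.1670, 0.1665], E[r] = 1.7251, γ^t·E[r] = 0.591708, running G = 4.073818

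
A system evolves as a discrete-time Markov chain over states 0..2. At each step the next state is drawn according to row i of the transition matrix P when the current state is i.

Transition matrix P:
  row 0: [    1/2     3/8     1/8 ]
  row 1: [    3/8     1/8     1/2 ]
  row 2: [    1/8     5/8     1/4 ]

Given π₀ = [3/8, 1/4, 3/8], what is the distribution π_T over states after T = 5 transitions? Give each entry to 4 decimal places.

π = [0.3433, 0.3608, 0.2959]

t=0: π = [0.3750, 0.2500, 0.3750]
t=1: π = [0.3281, 0.4063, 0.2656]
t=2: π = [0.3496, 0.3398, 0.3105]
t=3: π = [0.3411, 0.3677, 0.2913]
t=4: π = [0.3448, 0.3559, 0.2993]
t=5: π = [0.3433, 0.3608, 0.2959]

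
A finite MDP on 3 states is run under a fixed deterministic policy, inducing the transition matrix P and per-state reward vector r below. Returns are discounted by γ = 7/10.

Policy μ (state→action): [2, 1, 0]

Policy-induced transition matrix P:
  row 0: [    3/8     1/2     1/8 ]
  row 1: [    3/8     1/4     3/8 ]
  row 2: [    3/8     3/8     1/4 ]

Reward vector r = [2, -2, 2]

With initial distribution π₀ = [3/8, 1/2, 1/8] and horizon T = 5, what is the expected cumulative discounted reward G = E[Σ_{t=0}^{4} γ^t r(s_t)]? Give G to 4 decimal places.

t=0: π = [0.3750, 0.5000, 0.1250], E[r] = 0.0000, γ^t·E[r] = 0.000000, running G = 0.000000
t=1: π = [0.3750, 0.3594, 0.2656], E[r] = 0.5625, γ^t·E[r] = 0.393750, running G = 0.393750
t=2: π = [0.3750, 0.3770, 0.2480], E[r] = 0.4922, γ^t·E[r] = 0.241172, running G = 0.634922
t=3: π = [0.3750, 0.3748, 0.2502], E[r] = 0.5010, γ^t·E[r] = 0.171835, running G = 0.806757
t=4: π = [0.3750, 0.3750, 0.2500], E[r] = 0.4999, γ^t·E[r] = 0.120021, running G = 0.926778

G = 0.9268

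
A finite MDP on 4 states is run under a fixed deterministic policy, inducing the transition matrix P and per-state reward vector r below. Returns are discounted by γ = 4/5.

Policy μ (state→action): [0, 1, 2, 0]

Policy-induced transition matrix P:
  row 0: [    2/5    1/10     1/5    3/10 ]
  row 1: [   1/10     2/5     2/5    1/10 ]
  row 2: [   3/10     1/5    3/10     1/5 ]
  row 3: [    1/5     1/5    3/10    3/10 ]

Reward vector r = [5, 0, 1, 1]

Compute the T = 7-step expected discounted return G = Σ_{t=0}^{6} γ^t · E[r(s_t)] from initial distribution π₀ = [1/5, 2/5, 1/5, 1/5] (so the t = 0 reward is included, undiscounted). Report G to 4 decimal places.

t=0: π = [0.2000, 0.4000, 0.2000, 0.2000], E[r] = 1.4000, γ^t·E[r] = 1.400000, running G = 1.400000
t=1: π = [0.2200, 0.2600, 0.3200, 0.2000], E[r] = 1.6200, γ^t·E[r] = 1.296000, running G = 2.696000
t=2: π = [0.2500, 0.2300, 0.3040, 0.2160], E[r] = 1.7700, γ^t·E[r] = 1.132800, running G = 3.828800
t=3: π = [0.2574, 0.2210, 0.2980, 0.2236], E[r] = 1.8086, γ^t·E[r] = 0.926003, running G = 4.754803
t=4: π = [0.2592, 0.2185, 0.2964, 0.2260], E[r] = 1.8183, γ^t·E[r] = 0.744759, running G = 5.499562
t=5: π = [0.2596, 0.2178, 0.2959, 0.2267], E[r] = 1.8207, γ^t·E[r] = 0.596617, running G = 6.096179
t=6: π = [0.2597, 0.2176, 0.2958, 0.2269], E[r] = 1.8214, γ^t·E[r] = 0.477461, running G = 6.573641

G = 6.5736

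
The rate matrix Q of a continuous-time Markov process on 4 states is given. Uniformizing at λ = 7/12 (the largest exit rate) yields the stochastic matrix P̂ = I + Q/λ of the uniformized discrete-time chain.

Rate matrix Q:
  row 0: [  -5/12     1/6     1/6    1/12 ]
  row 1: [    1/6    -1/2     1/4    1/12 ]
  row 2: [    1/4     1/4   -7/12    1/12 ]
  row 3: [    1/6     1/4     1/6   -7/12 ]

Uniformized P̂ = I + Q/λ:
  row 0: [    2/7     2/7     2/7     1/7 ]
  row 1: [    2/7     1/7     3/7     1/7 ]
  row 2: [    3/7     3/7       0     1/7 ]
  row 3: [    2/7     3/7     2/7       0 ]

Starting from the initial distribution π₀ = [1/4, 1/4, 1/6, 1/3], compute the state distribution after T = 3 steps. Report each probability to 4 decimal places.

π = [0.3219, 0.2986, 0.2551, 0.1244]

t=0: π = [0.2500, 0.2500, 0.1667, 0.3333]
t=1: π = [0.3095, 0.3214, 0.2738, 0.0952]
t=2: π = [0.3248, 0.2925, 0.2534, 0.1293]
t=3: π = [0.3219, 0.2986, 0.2551, 0.1244]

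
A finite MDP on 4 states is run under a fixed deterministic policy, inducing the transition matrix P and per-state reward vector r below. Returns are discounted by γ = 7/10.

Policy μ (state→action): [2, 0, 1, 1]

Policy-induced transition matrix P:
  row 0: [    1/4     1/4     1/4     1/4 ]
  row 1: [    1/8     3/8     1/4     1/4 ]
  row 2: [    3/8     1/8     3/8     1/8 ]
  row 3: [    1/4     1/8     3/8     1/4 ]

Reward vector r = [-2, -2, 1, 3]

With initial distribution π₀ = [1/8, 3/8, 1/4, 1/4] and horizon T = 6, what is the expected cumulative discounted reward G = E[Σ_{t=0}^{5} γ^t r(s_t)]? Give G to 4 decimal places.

G = 0.0238

t=0: π = [0.1250, 0.3750, 0.2500, 0.2500], E[r] = 0.0000, γ^t·E[r] = 0.000000, running G = 0.000000
t=1: π = [0.2344, 0.2344, 0.3125, 0.2188], E[r] = 0.0313, γ^t·E[r] = 0.021875, running G = 0.021875
t=2: π = [0.2598, 0.2129, 0.3164, 0.2109], E[r] = 0.0039, γ^t·E[r] = 0.001914, running G = 0.023789
t=3: π = [0.2629, 0.2107, 0.3159, 0.2104], E[r] = 0.0000, γ^t·E[r] = 0.000000, running G = 0.023789
t=4: π = [0.2632, 0.2105, 0.3158, 0.2105], E[r] = -0.0001, γ^t·E[r] = -0.000015, running G = 0.023774
t=5: π = [0.2632, 0.2105, 0.3158, 0.2105], E[r] = 0.0000, γ^t·E[r] = -0.000001, running G = 0.023773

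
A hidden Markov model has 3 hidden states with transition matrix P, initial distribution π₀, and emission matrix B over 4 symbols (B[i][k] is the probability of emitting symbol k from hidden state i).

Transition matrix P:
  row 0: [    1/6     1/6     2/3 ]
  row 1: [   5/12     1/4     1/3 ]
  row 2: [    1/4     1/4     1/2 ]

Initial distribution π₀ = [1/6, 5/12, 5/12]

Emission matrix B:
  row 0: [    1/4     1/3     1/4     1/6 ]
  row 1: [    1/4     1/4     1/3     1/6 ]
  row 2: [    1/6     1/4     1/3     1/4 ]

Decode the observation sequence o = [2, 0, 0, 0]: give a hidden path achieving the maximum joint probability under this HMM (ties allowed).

path = [1, 0, 2, 2]

t=0: δ = [4.167e-02, 1.389e-01, 1.389e-01]  (obs o_0=2)
t=1: δ = [1.447e-02, 8.681e-03, 1.157e-02]  ψ = [1, 1, 2]  (obs o_1=0)
t=2: δ = [9.042e-04, 7.234e-04, 1.608e-03]  ψ = [1, 2, 0]  (obs o_2=0)
t=3: δ = [1.005e-04, 1.005e-04, 1.340e-04]  ψ = [2, 2, 2]  (obs o_3=0)
backtrack: best end state = 2; path = [1, 0, 2, 2]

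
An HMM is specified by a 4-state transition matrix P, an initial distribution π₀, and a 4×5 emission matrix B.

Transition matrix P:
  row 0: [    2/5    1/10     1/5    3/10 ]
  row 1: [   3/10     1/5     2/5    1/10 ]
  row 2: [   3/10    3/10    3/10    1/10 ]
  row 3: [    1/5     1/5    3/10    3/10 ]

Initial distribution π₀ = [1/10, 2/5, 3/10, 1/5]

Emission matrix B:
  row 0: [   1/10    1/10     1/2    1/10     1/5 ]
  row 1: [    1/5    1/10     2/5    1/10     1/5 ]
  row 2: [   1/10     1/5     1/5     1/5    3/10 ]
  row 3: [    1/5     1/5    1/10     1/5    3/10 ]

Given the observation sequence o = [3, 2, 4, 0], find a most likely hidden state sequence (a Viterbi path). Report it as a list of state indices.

t=0: δ = [1.000e-02, 4.000e-02, 6.000e-02, 4.000e-02]  (obs o_0=3)
t=1: δ = [9.000e-03, 7.200e-03, 3.600e-03, 1.200e-03]  ψ = [2, 2, 2, 3]  (obs o_1=2)
t=2: δ = [7.200e-04, 2.880e-04, 8.640e-04, 8.100e-04]  ψ = [0, 1, 1, 0]  (obs o_2=4)
t=3: δ = [2.880e-05, 5.184e-05, 2.592e-05, 4.860e-05]  ψ = [0, 2, 2, 3]  (obs o_3=0)
backtrack: best end state = 1; path = [2, 1, 2, 1]

path = [2, 1, 2, 1]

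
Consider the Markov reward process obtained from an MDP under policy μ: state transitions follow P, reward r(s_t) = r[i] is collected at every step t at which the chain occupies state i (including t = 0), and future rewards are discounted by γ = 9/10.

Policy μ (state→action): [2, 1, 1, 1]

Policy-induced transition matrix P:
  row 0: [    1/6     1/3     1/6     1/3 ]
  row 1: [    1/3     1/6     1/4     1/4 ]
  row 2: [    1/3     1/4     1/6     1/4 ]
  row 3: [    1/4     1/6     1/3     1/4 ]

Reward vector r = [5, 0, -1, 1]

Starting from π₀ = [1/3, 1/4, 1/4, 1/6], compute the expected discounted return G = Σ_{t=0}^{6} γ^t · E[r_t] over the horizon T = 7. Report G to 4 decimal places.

G = 7.3773

t=0: π = [0.3333, 0.2500, 0.2500, 0.1667], E[r] = 1.5833, γ^t·E[r] = 1.583333, running G = 1.583333
t=1: π = [0.2639, 0.2431, 0.2153, 0.2778], E[r] = 1.3819, γ^t·E[r] = 1.243750, running G = 2.827083
t=2: π = [0.2662, 0.2286, 0.2332, 0.2720], E[r] = 1.3698, γ^t·E[r] = 1.109531, running G = 3.936615
t=3: π = [0.2663, 0.2305, 0.2310, 0.2722], E[r] = 1.3726, γ^t·E[r] = 1.000652, running G = 4.937267
t=4: π = [0.2663, 0.2303, 0.2312, 0.2722], E[r] = 1.3723, γ^t·E[r] = 0.900363, running G = 5.837630
t=5: π = [0.2663, 0.2303, 0.2312, 0.2722], E[r] = 1.3723, γ^t·E[r] = 0.810346, running G = 6.647976
t=6: π = [0.2663, 0.2303, 0.2312, 0.2722], E[r] = 1.3723, γ^t·E[r] = 0.729310, running G = 7.377286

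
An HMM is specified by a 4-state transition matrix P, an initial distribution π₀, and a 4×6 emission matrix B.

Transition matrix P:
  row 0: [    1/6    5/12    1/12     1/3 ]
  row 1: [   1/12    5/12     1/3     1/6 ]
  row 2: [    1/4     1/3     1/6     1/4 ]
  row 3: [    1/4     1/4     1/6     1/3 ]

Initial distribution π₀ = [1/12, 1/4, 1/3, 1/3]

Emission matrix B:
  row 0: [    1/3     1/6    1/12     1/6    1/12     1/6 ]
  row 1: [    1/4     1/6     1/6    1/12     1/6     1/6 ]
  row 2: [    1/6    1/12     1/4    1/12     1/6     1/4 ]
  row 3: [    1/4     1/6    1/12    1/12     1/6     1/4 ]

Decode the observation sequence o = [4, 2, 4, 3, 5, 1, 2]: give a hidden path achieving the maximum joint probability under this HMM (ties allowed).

t=0: δ = [6.944e-03, 4.167e-02, 5.556e-02, 5.556e-02]  (obs o_0=4)
t=1: δ = [1.157e-03, 3.086e-03, 3.472e-03, 1.543e-03]  ψ = [2, 2, 1, 3]  (obs o_1=2)
t=2: δ = [7.234e-05, 2.143e-04, 1.715e-04, 1.447e-04]  ψ = [2, 1, 1, 2]  (obs o_2=4)
t=3: δ = [7.144e-06, 7.442e-06, 5.954e-06, 4.019e-06]  ψ = [2, 1, 1, 3]  (obs o_3=3)
t=4: δ = [2.481e-07, 5.168e-07, 6.202e-07, 5.954e-07]  ψ = [2, 1, 1, 0]  (obs o_4=5)
t=5: δ = [2.584e-08, 3.589e-08, 1.436e-08, 3.308e-08]  ψ = [2, 1, 1, 3]  (obs o_5=1)
t=6: δ = [6.891e-10, 2.492e-09, 2.991e-09, 9.188e-10]  ψ = [3, 1, 1, 3]  (obs o_6=2)
backtrack: best end state = 2; path = [2, 1, 1, 1, 1, 1, 2]

path = [2, 1, 1, 1, 1, 1, 2]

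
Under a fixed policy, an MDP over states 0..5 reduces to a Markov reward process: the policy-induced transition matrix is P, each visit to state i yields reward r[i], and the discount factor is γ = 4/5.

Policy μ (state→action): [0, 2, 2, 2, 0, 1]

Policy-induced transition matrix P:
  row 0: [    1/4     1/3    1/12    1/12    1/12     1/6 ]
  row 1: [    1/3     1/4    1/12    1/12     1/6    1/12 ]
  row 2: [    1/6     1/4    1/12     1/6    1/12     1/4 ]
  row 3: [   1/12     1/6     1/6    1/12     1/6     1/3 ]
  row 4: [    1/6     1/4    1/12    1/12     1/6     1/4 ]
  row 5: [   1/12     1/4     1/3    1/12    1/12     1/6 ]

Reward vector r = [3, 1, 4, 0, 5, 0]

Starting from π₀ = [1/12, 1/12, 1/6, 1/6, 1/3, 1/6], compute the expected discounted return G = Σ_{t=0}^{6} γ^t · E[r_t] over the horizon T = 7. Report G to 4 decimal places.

t=0: π = [0.0833, 0.0833, 0.1667, 0.1667, 0.3333, 0.1667], E[r] = 2.6667, γ^t·E[r] = 2.666667, running G = 2.666667
t=1: π = [0.1597, 0.2431, 0.1389, 0.0972, 0.1319, 0.2292], E[r] = 1.9375, γ^t·E[r] = 1.550000, running G = 4.216667
t=2: π = [0.1933, 0.2552, 0.1487, 0.0949, 0.1227, 0.1852], E[r] = 2.0434, γ^t·E[r] = 1.307778, running G = 5.524444
t=3: π = [0.2020, 0.2582, 0.1375, 0.0957, 0.1227, 0.1838], E[r] = 2.0279, γ^t·E[r] = 1.038296, running G = 6.562741
t=4: π = [0.2032, 0.2589, 0.1373, 0.0948, 0.1231, 0.1828], E[r] = 2.0329, γ^t·E[r] = 0.832678, running G = 7.395419
t=5: π = [0.2036, 0.2590, 0.1369, 0.0948, 0.1231, 0.1826], E[r] = 2.0329, γ^t·E[r] = 0.666138, running G = 8.061557
t=6: π = [0.2037, 0.2591, 0.1369, 0.0947, 0.1231, 0.1825], E[r] = 2.0330, γ^t·E[r] = 0.532945, running G = 8.594503

G = 8.5945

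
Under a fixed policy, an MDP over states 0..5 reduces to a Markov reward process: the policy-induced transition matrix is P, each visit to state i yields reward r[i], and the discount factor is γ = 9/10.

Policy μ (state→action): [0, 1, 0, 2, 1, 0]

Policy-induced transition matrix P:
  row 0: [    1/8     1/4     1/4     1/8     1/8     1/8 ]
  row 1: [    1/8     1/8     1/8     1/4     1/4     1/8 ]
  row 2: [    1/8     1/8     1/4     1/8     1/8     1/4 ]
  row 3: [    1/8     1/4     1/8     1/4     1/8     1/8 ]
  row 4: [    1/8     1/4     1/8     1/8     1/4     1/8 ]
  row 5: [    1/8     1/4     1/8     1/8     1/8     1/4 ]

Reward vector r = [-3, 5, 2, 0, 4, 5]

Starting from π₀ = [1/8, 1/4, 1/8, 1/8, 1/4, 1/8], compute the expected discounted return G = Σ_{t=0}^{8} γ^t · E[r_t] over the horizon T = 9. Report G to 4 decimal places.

t=0: π = [0.1250, 0.2500, 0.1250, 0.1250, 0.2500, 0.1250], E[r] = 2.7500, γ^t·E[r] = 2.750000, running G = 2.750000
t=1: π = [0.1250, 0.2031, 0.1563, 0.1719, 0.1875, 0.1563], E[r] = 2.4844, γ^t·E[r] = 2.235938, running G = 4.985938
t=2: π = [0.1250, 0.2051, 0.1602, 0.1719, 0.1738, 0.1641], E[r] = 2.4863, γ^t·E[r] = 2.013926, running G = 6.999863
t=3: π = [0.1250, 0.2043, 0.1606, 0.1721, 0.1724, 0.1655], E[r] = 2.4851, γ^t·E[r] = 1.811643, running G = 8.811507
t=4: π = [0.1250, 0.2044, 0.1607, 0.1721, 0.1721, 0.1658], E[r] = 2.4855, γ^t·E[r] = 1.630739, running G = 10.442246
t=5: π = [0.1250, 0.2044, 0.1607, 0.1721, 0.1721, 0.1658], E[r] = 2.4855, γ^t·E[r] = 1.467681, running G = 11.909927
t=6: π = [0.1250, 0.2044, 0.1607, 0.1721, 0.1721, 0.1658], E[r] = 2.4855, γ^t·E[r] = 1.320919, running G = 13.230846
t=7: π = [0.1250, 0.2044, 0.1607, 0.1721, 0.1721, 0.1658], E[r] = 2.4855, γ^t·E[r] = 1.188828, running G = 14.419674
t=8: π = [0.1250, 0.2044, 0.1607, 0.1721, 0.1721, 0.1658], E[r] = 2.4855, γ^t·E[r] = 1.069945, running G = 15.489620

G = 15.4896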